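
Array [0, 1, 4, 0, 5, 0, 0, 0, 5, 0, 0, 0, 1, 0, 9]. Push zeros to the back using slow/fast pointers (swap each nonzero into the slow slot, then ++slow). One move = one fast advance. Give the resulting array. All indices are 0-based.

[1, 4, 5, 5, 1, 9, 0, 0, 0, 0, 0, 0, 0, 0, 0]

slow=0 fast=0: a[fast]=0, fast++
slow=0 fast=1: a[fast]=1≠0 swap→a[0]=1, slow++,fast++
slow=1 fast=2: a[fast]=4≠0 swap→a[1]=4, slow++,fast++
slow=2 fast=3: a[fast]=0, fast++
slow=2 fast=4: a[fast]=5≠0 swap→a[2]=5, slow++,fast++
slow=3 fast=5: a[fast]=0, fast++
slow=3 fast=6: a[fast]=0, fast++
slow=3 fast=7: a[fast]=0, fast++
slow=3 fast=8: a[fast]=5≠0 swap→a[3]=5, slow++,fast++
slow=4 fast=9: a[fast]=0, fast++
slow=4 fast=10: a[fast]=0, fast++
slow=4 fast=11: a[fast]=0, fast++
slow=4 fast=12: a[fast]=1≠0 swap→a[4]=1, slow++,fast++
slow=5 fast=13: a[fast]=0, fast++
slow=5 fast=14: a[fast]=9≠0 swap→a[5]=9, slow++,fast++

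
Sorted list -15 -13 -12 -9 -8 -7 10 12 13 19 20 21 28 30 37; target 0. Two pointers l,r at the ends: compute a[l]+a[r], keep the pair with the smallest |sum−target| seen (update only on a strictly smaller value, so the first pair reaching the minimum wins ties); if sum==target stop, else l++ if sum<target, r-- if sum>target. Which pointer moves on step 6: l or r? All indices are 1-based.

r

l=1 r=15: -15+37=22 d=22 *, r--
l=1 r=14: -15+30=15 d=15 *, r--
l=1 r=13: -15+28=13 d=13 *, r--
l=1 r=12: -15+21=6 d=6 *, r--
l=1 r=11: -15+20=5 d=5 *, r--
l=1 r=10: -15+19=4 d=4 *, r--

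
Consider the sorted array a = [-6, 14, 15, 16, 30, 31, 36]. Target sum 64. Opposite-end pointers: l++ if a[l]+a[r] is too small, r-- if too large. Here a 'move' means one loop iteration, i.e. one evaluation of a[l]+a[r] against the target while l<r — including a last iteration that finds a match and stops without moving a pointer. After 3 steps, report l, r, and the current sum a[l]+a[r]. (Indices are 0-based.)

[0,6] -6+36=30 <64 → l++
[1,6] 14+36=50 <64 → l++
[2,6] 15+36=51 <64 → l++

l=3, r=6, sum=52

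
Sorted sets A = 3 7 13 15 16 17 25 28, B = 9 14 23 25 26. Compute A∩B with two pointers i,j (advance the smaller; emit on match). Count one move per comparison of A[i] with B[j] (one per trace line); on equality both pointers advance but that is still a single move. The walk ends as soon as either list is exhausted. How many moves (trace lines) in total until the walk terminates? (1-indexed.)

[i=1,j=1] 3<9 → i++
[i=2,j=1] 7<9 → i++
[i=3,j=1] 13>9 → j++
[i=3,j=2] 13<14 → i++
[i=4,j=2] 15>14 → j++
[i=4,j=3] 15<23 → i++
[i=5,j=3] 16<23 → i++
[i=6,j=3] 17<23 → i++
[i=7,j=3] 25>23 → j++
[i=7,j=4] 25==25 emit → i++,j++
[i=8,j=5] 28>26 → j++

11 moves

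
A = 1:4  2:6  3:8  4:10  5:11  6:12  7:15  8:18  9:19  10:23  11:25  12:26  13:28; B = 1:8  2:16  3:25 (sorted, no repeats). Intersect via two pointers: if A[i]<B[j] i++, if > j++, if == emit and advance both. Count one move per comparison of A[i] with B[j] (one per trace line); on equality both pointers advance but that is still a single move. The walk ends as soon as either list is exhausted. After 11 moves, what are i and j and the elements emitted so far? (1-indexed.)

i=1 j=1: 4<8, i++
i=2 j=1: 6<8, i++
i=3 j=1: 8==8 emit, i++,j++
i=4 j=2: 10<16, i++
i=5 j=2: 11<16, i++
i=6 j=2: 12<16, i++
i=7 j=2: 15<16, i++
i=8 j=2: 18>16, j++
i=8 j=3: 18<25, i++
i=9 j=3: 19<25, i++
i=10 j=3: 23<25, i++

i=11, j=3, emitted=[8]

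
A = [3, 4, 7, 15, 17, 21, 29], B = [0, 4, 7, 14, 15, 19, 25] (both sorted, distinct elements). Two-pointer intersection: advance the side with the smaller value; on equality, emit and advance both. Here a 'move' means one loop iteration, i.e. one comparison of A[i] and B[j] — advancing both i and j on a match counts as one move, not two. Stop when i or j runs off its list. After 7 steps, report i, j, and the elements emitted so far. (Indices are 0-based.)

i=0 j=0: 3>0, j++
i=0 j=1: 3<4, i++
i=1 j=1: 4==4 emit, i++,j++
i=2 j=2: 7==7 emit, i++,j++
i=3 j=3: 15>14, j++
i=3 j=4: 15==15 emit, i++,j++
i=4 j=5: 17<19, i++

i=5, j=5, emitted=[4, 7, 15]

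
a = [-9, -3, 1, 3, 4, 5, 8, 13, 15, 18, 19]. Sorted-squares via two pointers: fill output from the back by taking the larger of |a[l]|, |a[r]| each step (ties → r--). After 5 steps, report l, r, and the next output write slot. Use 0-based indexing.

[0,10] |-9|<=|19| out[10]=361 → r--
[0,9] |-9|<=|18| out[9]=324 → r--
[0,8] |-9|<=|15| out[8]=225 → r--
[0,7] |-9|<=|13| out[7]=169 → r--
[0,6] |-9|>|8| out[6]=81 → l++

l=1, r=6, next write slot=5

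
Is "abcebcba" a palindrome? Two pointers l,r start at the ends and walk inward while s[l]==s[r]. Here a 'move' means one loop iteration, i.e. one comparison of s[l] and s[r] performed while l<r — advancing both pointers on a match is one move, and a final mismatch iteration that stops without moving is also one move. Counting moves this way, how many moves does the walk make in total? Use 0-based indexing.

4 moves

l=0 r=7: 'a'=='a', l++,r--
l=1 r=6: 'b'=='b', l++,r--
l=2 r=5: 'c'=='c', l++,r--
l=3 r=4: 'e'!='b', stop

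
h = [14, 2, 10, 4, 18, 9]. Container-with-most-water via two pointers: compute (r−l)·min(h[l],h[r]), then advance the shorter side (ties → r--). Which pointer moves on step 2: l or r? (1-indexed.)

[1,6] min(14,9)*5=45 best=45 * → r--
[1,5] min(14,18)*4=56 best=56 * → l++

l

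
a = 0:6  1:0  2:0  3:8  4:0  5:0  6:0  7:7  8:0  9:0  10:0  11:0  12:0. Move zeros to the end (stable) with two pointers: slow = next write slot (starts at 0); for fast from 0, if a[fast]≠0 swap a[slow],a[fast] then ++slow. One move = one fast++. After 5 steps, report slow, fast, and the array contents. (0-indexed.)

slow=0 fast=0: a[fast]=6≠0 swap→a[0]=6, slow++,fast++
slow=1 fast=1: a[fast]=0, fast++
slow=1 fast=2: a[fast]=0, fast++
slow=1 fast=3: a[fast]=8≠0 swap→a[1]=8, slow++,fast++
slow=2 fast=4: a[fast]=0, fast++

slow=2, fast=5, a=[6, 8, 0, 0, 0, 0, 0, 7, 0, 0, 0, 0, 0]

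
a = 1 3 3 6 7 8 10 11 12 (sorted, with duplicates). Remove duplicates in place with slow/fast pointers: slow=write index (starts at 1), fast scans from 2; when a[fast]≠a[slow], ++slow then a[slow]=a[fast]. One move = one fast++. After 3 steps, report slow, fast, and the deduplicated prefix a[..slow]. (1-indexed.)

slow=3, fast=5, prefix=[1, 3, 6]

slow=1 fast=2: a[fast]=3≠a[slow]=1 write a[2]=3, slow++,fast++
slow=2 fast=3: a[fast]=3=a[slow] dup, fast++
slow=2 fast=4: a[fast]=6≠a[slow]=3 write a[3]=6, slow++,fast++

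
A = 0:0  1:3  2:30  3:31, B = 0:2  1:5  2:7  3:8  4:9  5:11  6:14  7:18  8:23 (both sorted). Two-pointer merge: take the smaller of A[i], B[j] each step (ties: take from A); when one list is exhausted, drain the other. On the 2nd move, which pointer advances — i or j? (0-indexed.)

[i=0,j=0] A[i]=0<=B[j]=2 take 0 → i++
[i=1,j=0] A[i]=3>B[j]=2 take 2 → j++

j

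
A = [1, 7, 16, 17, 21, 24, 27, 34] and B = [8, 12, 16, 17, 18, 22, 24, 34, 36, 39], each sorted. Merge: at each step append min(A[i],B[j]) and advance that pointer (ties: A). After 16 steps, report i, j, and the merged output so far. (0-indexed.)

i=8, j=8, merged so far=[1, 7, 8, 12, 16, 16, 17, 17, 18, 21, 22, 24, 24, 27, 34, 34]

i=0 j=0: A[i]=1<=B[j]=8 take 1, i++
i=1 j=0: A[i]=7<=B[j]=8 take 7, i++
i=2 j=0: A[i]=16>B[j]=8 take 8, j++
i=2 j=1: A[i]=16>B[j]=12 take 12, j++
i=2 j=2: A[i]=16<=B[j]=16 take 16, i++
i=3 j=2: A[i]=17>B[j]=16 take 16, j++
i=3 j=3: A[i]=17<=B[j]=17 take 17, i++
i=4 j=3: A[i]=21>B[j]=17 take 17, j++
i=4 j=4: A[i]=21>B[j]=18 take 18, j++
i=4 j=5: A[i]=21<=B[j]=22 take 21, i++
i=5 j=5: A[i]=24>B[j]=22 take 22, j++
i=5 j=6: A[i]=24<=B[j]=24 take 24, i++
i=6 j=6: A[i]=27>B[j]=24 take 24, j++
i=6 j=7: A[i]=27<=B[j]=34 take 27, i++
i=7 j=7: A[i]=34<=B[j]=34 take 34, i++
i=8 j=7: A done, take B[j]=34, j++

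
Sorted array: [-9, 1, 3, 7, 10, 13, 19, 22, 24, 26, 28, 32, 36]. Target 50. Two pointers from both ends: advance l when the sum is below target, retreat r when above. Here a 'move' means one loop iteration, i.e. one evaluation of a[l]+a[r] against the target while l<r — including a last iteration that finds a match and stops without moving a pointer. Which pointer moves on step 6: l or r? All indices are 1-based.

l=1 r=13: -9+36=27 <50, l++
l=2 r=13: 1+36=37 <50, l++
l=3 r=13: 3+36=39 <50, l++
l=4 r=13: 7+36=43 <50, l++
l=5 r=13: 10+36=46 <50, l++
l=6 r=13: 13+36=49 <50, l++

l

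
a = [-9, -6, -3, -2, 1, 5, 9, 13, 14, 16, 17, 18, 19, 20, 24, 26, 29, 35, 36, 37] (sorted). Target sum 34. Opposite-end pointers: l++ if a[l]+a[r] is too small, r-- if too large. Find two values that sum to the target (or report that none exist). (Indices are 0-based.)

[0,19] -9+37=28 <34 → l++
[1,19] -6+37=31 <34 → l++
[2,19] -3+37=34 → found

(-3, 37)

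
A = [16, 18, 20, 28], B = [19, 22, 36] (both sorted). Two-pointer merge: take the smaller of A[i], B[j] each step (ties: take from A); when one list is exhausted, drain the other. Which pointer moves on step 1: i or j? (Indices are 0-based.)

i=0 j=0: A[i]=16<=B[j]=19 take 16, i++

i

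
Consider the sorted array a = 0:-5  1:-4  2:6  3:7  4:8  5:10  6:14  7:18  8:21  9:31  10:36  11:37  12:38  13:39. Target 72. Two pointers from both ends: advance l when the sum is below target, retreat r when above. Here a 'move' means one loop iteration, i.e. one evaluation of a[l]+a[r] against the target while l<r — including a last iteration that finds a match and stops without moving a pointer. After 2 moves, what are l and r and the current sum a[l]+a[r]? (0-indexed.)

l=2, r=13, sum=45

[0,13] -5+39=34 <72 → l++
[1,13] -4+39=35 <72 → l++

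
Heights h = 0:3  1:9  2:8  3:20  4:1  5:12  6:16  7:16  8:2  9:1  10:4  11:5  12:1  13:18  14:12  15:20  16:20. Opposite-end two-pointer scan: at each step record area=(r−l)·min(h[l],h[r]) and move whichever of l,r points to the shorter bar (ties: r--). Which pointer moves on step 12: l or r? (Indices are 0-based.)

r

l=0 r=16: min(3,20)*16=48 best=48 *, l++
l=1 r=16: min(9,20)*15=135 best=135 *, l++
l=2 r=16: min(8,20)*14=112 best=135, l++
l=3 r=16: min(20,20)*13=260 best=260 *, r--
l=3 r=15: min(20,20)*12=240 best=260, r--
l=3 r=14: min(20,12)*11=132 best=260, r--
l=3 r=13: min(20,18)*10=180 best=260, r--
l=3 r=12: min(20,1)*9=9 best=260, r--
l=3 r=11: min(20,5)*8=40 best=260, r--
l=3 r=10: min(20,4)*7=28 best=260, r--
l=3 r=9: min(20,1)*6=6 best=260, r--
l=3 r=8: min(20,2)*5=10 best=260, r--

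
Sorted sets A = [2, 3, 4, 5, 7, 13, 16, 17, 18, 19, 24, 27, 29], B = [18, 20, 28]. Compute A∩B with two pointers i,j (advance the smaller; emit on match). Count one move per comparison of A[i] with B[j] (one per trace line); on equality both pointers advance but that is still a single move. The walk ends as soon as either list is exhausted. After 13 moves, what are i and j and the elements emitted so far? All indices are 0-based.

[i=0,j=0] 2<18 → i++
[i=1,j=0] 3<18 → i++
[i=2,j=0] 4<18 → i++
[i=3,j=0] 5<18 → i++
[i=4,j=0] 7<18 → i++
[i=5,j=0] 13<18 → i++
[i=6,j=0] 16<18 → i++
[i=7,j=0] 17<18 → i++
[i=8,j=0] 18==18 emit → i++,j++
[i=9,j=1] 19<20 → i++
[i=10,j=1] 24>20 → j++
[i=10,j=2] 24<28 → i++
[i=11,j=2] 27<28 → i++

i=12, j=2, emitted=[18]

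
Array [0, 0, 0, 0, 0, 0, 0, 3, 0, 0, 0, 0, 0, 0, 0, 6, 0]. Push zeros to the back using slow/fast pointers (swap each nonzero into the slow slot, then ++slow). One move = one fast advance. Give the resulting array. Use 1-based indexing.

slow=1 fast=1: a[fast]=0, fast++
slow=1 fast=2: a[fast]=0, fast++
slow=1 fast=3: a[fast]=0, fast++
slow=1 fast=4: a[fast]=0, fast++
slow=1 fast=5: a[fast]=0, fast++
slow=1 fast=6: a[fast]=0, fast++
slow=1 fast=7: a[fast]=0, fast++
slow=1 fast=8: a[fast]=3≠0 swap→a[1]=3, slow++,fast++
slow=2 fast=9: a[fast]=0, fast++
slow=2 fast=10: a[fast]=0, fast++
slow=2 fast=11: a[fast]=0, fast++
slow=2 fast=12: a[fast]=0, fast++
slow=2 fast=13: a[fast]=0, fast++
slow=2 fast=14: a[fast]=0, fast++
slow=2 fast=15: a[fast]=0, fast++
slow=2 fast=16: a[fast]=6≠0 swap→a[2]=6, slow++,fast++
slow=3 fast=17: a[fast]=0, fast++

[3, 6, 0, 0, 0, 0, 0, 0, 0, 0, 0, 0, 0, 0, 0, 0, 0]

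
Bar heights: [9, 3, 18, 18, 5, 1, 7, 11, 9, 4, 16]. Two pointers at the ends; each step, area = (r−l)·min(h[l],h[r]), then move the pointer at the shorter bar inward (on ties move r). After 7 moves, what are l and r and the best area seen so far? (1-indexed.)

[1,11] min(9,16)*10=90 best=90 * → l++
[2,11] min(3,16)*9=27 best=90 → l++
[3,11] min(18,16)*8=128 best=128 * → r--
[3,10] min(18,4)*7=28 best=128 → r--
[3,9] min(18,9)*6=54 best=128 → r--
[3,8] min(18,11)*5=55 best=128 → r--
[3,7] min(18,7)*4=28 best=128 → r--

l=3, r=6, best area=128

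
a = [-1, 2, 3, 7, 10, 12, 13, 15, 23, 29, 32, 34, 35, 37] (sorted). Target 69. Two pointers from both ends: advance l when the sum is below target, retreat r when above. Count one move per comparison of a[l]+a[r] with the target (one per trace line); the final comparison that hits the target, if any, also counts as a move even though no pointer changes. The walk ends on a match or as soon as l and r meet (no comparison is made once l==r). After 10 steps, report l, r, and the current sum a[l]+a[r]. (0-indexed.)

[0,13] -1+37=36 <69 → l++
[1,13] 2+37=39 <69 → l++
[2,13] 3+37=40 <69 → l++
[3,13] 7+37=44 <69 → l++
[4,13] 10+37=47 <69 → l++
[5,13] 12+37=49 <69 → l++
[6,13] 13+37=50 <69 → l++
[7,13] 15+37=52 <69 → l++
[8,13] 23+37=60 <69 → l++
[9,13] 29+37=66 <69 → l++

l=10, r=13, sum=69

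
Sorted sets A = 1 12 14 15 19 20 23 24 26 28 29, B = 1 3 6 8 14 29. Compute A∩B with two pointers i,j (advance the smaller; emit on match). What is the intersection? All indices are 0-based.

i=0 j=0: 1==1 emit, i++,j++
i=1 j=1: 12>3, j++
i=1 j=2: 12>6, j++
i=1 j=3: 12>8, j++
i=1 j=4: 12<14, i++
i=2 j=4: 14==14 emit, i++,j++
i=3 j=5: 15<29, i++
i=4 j=5: 19<29, i++
i=5 j=5: 20<29, i++
i=6 j=5: 23<29, i++
i=7 j=5: 24<29, i++
i=8 j=5: 26<29, i++
i=9 j=5: 28<29, i++
i=10 j=5: 29==29 emit, i++,j++

intersection = [1, 14, 29]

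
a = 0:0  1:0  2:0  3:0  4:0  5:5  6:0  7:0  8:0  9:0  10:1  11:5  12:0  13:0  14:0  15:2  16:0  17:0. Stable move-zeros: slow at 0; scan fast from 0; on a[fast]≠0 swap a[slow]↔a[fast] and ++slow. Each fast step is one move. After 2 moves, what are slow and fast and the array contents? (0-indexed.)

slow=0, fast=2, a=[0, 0, 0, 0, 0, 5, 0, 0, 0, 0, 1, 5, 0, 0, 0, 2, 0, 0]

slow=0 fast=0: a[fast]=0, fast++
slow=0 fast=1: a[fast]=0, fast++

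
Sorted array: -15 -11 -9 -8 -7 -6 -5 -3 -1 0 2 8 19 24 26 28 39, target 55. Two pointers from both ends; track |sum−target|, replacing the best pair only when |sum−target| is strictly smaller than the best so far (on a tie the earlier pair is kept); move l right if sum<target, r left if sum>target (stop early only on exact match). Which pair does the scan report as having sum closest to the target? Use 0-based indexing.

pair (26, 28) with sum 54 (|Δ|=1)

l=0 r=16: -15+39=24 d=31 *, l++
l=1 r=16: -11+39=28 d=27 *, l++
l=2 r=16: -9+39=30 d=25 *, l++
l=3 r=16: -8+39=31 d=24 *, l++
l=4 r=16: -7+39=32 d=23 *, l++
l=5 r=16: -6+39=33 d=22 *, l++
l=6 r=16: -5+39=34 d=21 *, l++
l=7 r=16: -3+39=36 d=19 *, l++
l=8 r=16: -1+39=38 d=17 *, l++
l=9 r=16: 0+39=39 d=16 *, l++
l=10 r=16: 2+39=41 d=14 *, l++
l=11 r=16: 8+39=47 d=8 *, l++
l=12 r=16: 19+39=58 d=3 *, r--
l=12 r=15: 19+28=47 d=8, l++
l=13 r=15: 24+28=52 d=3, l++
l=14 r=15: 26+28=54 d=1 *, l++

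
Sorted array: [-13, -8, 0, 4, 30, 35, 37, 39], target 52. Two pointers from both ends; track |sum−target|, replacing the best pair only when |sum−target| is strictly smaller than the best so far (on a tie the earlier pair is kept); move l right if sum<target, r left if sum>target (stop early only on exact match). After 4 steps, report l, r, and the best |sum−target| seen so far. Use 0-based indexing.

l=4, r=7, best |Δ|=9

[0,7] -13+39=26 d=26 * → l++
[1,7] -8+39=31 d=21 * → l++
[2,7] 0+39=39 d=13 * → l++
[3,7] 4+39=43 d=9 * → l++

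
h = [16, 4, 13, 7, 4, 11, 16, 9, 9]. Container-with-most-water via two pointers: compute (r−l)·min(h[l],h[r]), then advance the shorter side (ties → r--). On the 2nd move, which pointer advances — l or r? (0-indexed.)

l=0 r=8: min(16,9)*8=72 best=72 *, r--
l=0 r=7: min(16,9)*7=63 best=72, r--

r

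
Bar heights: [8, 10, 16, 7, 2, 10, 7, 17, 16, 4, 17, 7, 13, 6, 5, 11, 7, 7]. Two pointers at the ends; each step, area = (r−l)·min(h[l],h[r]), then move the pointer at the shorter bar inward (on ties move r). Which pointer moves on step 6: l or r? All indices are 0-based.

r

l=0 r=17: min(8,7)*17=119 best=119 *, r--
l=0 r=16: min(8,7)*16=112 best=119, r--
l=0 r=15: min(8,11)*15=120 best=120 *, l++
l=1 r=15: min(10,11)*14=140 best=140 *, l++
l=2 r=15: min(16,11)*13=143 best=143 *, r--
l=2 r=14: min(16,5)*12=60 best=143, r--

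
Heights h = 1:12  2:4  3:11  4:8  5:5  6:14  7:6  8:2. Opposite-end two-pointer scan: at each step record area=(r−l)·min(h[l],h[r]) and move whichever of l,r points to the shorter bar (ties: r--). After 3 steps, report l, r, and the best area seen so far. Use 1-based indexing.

l=1 r=8: min(12,2)*7=14 best=14 *, r--
l=1 r=7: min(12,6)*6=36 best=36 *, r--
l=1 r=6: min(12,14)*5=60 best=60 *, l++

l=2, r=6, best area=60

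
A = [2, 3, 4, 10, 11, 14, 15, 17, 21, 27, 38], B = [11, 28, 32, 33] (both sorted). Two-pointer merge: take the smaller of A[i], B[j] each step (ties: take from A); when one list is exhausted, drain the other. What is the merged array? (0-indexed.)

[2, 3, 4, 10, 11, 11, 14, 15, 17, 21, 27, 28, 32, 33, 38]

[i=0,j=0] A[i]=2<=B[j]=11 take 2 → i++
[i=1,j=0] A[i]=3<=B[j]=11 take 3 → i++
[i=2,j=0] A[i]=4<=B[j]=11 take 4 → i++
[i=3,j=0] A[i]=10<=B[j]=11 take 10 → i++
[i=4,j=0] A[i]=11<=B[j]=11 take 11 → i++
[i=5,j=0] A[i]=14>B[j]=11 take 11 → j++
[i=5,j=1] A[i]=14<=B[j]=28 take 14 → i++
[i=6,j=1] A[i]=15<=B[j]=28 take 15 → i++
[i=7,j=1] A[i]=17<=B[j]=28 take 17 → i++
[i=8,j=1] A[i]=21<=B[j]=28 take 21 → i++
[i=9,j=1] A[i]=27<=B[j]=28 take 27 → i++
[i=10,j=1] A[i]=38>B[j]=28 take 28 → j++
[i=10,j=2] A[i]=38>B[j]=32 take 32 → j++
[i=10,j=3] A[i]=38>B[j]=33 take 33 → j++
[i=10,j=4] B done, take A[i]=38 → i++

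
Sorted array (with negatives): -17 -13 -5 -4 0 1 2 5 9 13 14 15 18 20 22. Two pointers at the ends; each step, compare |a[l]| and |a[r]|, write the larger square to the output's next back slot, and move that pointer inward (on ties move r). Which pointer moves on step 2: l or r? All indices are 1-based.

l=1 r=15: |-17|<=|22| out[15]=484, r--
l=1 r=14: |-17|<=|20| out[14]=400, r--

r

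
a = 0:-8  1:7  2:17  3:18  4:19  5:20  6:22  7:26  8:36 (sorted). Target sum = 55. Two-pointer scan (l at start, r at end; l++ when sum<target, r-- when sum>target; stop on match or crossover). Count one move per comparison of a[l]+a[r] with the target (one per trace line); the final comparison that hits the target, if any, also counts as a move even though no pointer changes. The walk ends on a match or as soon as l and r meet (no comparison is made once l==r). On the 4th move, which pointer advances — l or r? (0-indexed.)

l

l=0 r=8: -8+36=28 <55, l++
l=1 r=8: 7+36=43 <55, l++
l=2 r=8: 17+36=53 <55, l++
l=3 r=8: 18+36=54 <55, l++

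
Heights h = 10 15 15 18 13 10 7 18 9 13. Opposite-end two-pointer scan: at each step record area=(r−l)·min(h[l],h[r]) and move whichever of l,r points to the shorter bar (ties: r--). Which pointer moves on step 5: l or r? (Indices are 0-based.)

[0,9] min(10,13)*9=90 best=90 * → l++
[1,9] min(15,13)*8=104 best=104 * → r--
[1,8] min(15,9)*7=63 best=104 → r--
[1,7] min(15,18)*6=90 best=104 → l++
[2,7] min(15,18)*5=75 best=104 → l++

l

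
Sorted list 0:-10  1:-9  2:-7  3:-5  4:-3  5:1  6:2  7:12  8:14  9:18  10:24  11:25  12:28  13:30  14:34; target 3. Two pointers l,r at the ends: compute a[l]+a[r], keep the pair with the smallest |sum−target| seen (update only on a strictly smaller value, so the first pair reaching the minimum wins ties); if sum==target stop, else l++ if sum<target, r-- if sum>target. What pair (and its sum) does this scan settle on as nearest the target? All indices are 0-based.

[0,14] -10+34=24 d=21 * → r--
[0,13] -10+30=20 d=17 * → r--
[0,12] -10+28=18 d=15 * → r--
[0,11] -10+25=15 d=12 * → r--
[0,10] -10+24=14 d=11 * → r--
[0,9] -10+18=8 d=5 * → r--
[0,8] -10+14=4 d=1 * → r--
[0,7] -10+12=2 d=1 → l++
[1,7] -9+12=3 d=0 * → stop

pair (-9, 12) with sum 3 (|Δ|=0)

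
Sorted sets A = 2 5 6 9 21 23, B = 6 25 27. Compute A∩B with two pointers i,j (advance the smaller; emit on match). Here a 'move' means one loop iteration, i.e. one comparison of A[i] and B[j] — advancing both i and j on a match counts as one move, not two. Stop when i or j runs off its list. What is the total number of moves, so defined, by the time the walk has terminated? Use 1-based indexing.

i=1 j=1: 2<6, i++
i=2 j=1: 5<6, i++
i=3 j=1: 6==6 emit, i++,j++
i=4 j=2: 9<25, i++
i=5 j=2: 21<25, i++
i=6 j=2: 23<25, i++

6 moves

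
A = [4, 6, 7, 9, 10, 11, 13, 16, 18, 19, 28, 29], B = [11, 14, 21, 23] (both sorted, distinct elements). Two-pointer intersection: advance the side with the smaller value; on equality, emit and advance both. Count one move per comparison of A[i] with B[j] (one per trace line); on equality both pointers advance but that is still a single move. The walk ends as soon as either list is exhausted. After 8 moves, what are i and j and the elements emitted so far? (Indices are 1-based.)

i=8, j=3, emitted=[11]

[i=1,j=1] 4<11 → i++
[i=2,j=1] 6<11 → i++
[i=3,j=1] 7<11 → i++
[i=4,j=1] 9<11 → i++
[i=5,j=1] 10<11 → i++
[i=6,j=1] 11==11 emit → i++,j++
[i=7,j=2] 13<14 → i++
[i=8,j=2] 16>14 → j++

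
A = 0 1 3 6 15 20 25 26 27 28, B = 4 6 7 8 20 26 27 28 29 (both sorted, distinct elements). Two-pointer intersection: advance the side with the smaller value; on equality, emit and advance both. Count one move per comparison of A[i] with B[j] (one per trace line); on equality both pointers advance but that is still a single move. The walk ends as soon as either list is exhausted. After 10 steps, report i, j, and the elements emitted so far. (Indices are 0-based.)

i=7, j=5, emitted=[6, 20]

i=0 j=0: 0<4, i++
i=1 j=0: 1<4, i++
i=2 j=0: 3<4, i++
i=3 j=0: 6>4, j++
i=3 j=1: 6==6 emit, i++,j++
i=4 j=2: 15>7, j++
i=4 j=3: 15>8, j++
i=4 j=4: 15<20, i++
i=5 j=4: 20==20 emit, i++,j++
i=6 j=5: 25<26, i++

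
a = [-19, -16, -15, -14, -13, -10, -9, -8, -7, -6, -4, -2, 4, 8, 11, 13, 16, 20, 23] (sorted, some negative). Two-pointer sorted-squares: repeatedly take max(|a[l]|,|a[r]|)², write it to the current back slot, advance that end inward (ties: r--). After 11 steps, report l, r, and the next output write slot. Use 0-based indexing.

l=6, r=13, next write slot=7

[0,18] |-19|<=|23| out[18]=529 → r--
[0,17] |-19|<=|20| out[17]=400 → r--
[0,16] |-19|>|16| out[16]=361 → l++
[1,16] |-16|<=|16| out[15]=256 → r--
[1,15] |-16|>|13| out[14]=256 → l++
[2,15] |-15|>|13| out[13]=225 → l++
[3,15] |-14|>|13| out[12]=196 → l++
[4,15] |-13|<=|13| out[11]=169 → r--
[4,14] |-13|>|11| out[10]=169 → l++
[5,14] |-10|<=|11| out[9]=121 → r--
[5,13] |-10|>|8| out[8]=100 → l++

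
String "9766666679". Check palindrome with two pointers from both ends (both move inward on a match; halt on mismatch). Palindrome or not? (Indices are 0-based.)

palindrome

l=0 r=9: '9'=='9', l++,r--
l=1 r=8: '7'=='7', l++,r--
l=2 r=7: '6'=='6', l++,r--
l=3 r=6: '6'=='6', l++,r--
l=4 r=5: '6'=='6', l++,r--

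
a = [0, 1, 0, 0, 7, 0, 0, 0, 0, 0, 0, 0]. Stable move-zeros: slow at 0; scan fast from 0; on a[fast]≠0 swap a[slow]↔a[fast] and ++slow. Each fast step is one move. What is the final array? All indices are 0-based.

slow=0 fast=0: a[fast]=0, fast++
slow=0 fast=1: a[fast]=1≠0 swap→a[0]=1, slow++,fast++
slow=1 fast=2: a[fast]=0, fast++
slow=1 fast=3: a[fast]=0, fast++
slow=1 fast=4: a[fast]=7≠0 swap→a[1]=7, slow++,fast++
slow=2 fast=5: a[fast]=0, fast++
slow=2 fast=6: a[fast]=0, fast++
slow=2 fast=7: a[fast]=0, fast++
slow=2 fast=8: a[fast]=0, fast++
slow=2 fast=9: a[fast]=0, fast++
slow=2 fast=10: a[fast]=0, fast++
slow=2 fast=11: a[fast]=0, fast++

[1, 7, 0, 0, 0, 0, 0, 0, 0, 0, 0, 0]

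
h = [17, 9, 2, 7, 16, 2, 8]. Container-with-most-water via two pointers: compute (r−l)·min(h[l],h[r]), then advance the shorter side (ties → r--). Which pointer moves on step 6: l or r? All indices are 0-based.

r

[0,6] min(17,8)*6=48 best=48 * → r--
[0,5] min(17,2)*5=10 best=48 → r--
[0,4] min(17,16)*4=64 best=64 * → r--
[0,3] min(17,7)*3=21 best=64 → r--
[0,2] min(17,2)*2=4 best=64 → r--
[0,1] min(17,9)*1=9 best=64 → r--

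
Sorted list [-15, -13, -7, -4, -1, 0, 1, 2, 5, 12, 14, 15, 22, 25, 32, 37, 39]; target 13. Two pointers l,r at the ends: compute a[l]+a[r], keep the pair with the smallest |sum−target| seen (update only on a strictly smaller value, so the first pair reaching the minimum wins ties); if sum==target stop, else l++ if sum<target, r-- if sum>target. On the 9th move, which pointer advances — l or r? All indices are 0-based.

l=0 r=16: -15+39=24 d=11 *, r--
l=0 r=15: -15+37=22 d=9 *, r--
l=0 r=14: -15+32=17 d=4 *, r--
l=0 r=13: -15+25=10 d=3 *, l++
l=1 r=13: -13+25=12 d=1 *, l++
l=2 r=13: -7+25=18 d=5, r--
l=2 r=12: -7+22=15 d=2, r--
l=2 r=11: -7+15=8 d=5, l++
l=3 r=11: -4+15=11 d=2, l++

l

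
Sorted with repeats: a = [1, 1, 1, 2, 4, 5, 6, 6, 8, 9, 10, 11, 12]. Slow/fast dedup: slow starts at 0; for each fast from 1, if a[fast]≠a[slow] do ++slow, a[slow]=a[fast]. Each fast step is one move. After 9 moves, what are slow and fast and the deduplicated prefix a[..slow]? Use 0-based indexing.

slow=6, fast=10, prefix=[1, 2, 4, 5, 6, 8, 9]

slow=0 fast=1: a[fast]=1=a[slow] dup, fast++
slow=0 fast=2: a[fast]=1=a[slow] dup, fast++
slow=0 fast=3: a[fast]=2≠a[slow]=1 write a[1]=2, slow++,fast++
slow=1 fast=4: a[fast]=4≠a[slow]=2 write a[2]=4, slow++,fast++
slow=2 fast=5: a[fast]=5≠a[slow]=4 write a[3]=5, slow++,fast++
slow=3 fast=6: a[fast]=6≠a[slow]=5 write a[4]=6, slow++,fast++
slow=4 fast=7: a[fast]=6=a[slow] dup, fast++
slow=4 fast=8: a[fast]=8≠a[slow]=6 write a[5]=8, slow++,fast++
slow=5 fast=9: a[fast]=9≠a[slow]=8 write a[6]=9, slow++,fast++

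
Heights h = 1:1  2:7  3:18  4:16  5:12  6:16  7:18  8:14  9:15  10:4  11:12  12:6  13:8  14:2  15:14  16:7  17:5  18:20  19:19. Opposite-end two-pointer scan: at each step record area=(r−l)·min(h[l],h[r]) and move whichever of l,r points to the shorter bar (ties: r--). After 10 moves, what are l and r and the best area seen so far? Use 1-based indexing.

[1,19] min(1,19)*18=18 best=18 * → l++
[2,19] min(7,19)*17=119 best=119 * → l++
[3,19] min(18,19)*16=288 best=288 * → l++
[4,19] min(16,19)*15=240 best=288 → l++
[5,19] min(12,19)*14=168 best=288 → l++
[6,19] min(16,19)*13=208 best=288 → l++
[7,19] min(18,19)*12=216 best=288 → l++
[8,19] min(14,19)*11=154 best=288 → l++
[9,19] min(15,19)*10=150 best=288 → l++
[10,19] min(4,19)*9=36 best=288 → l++

l=11, r=19, best area=288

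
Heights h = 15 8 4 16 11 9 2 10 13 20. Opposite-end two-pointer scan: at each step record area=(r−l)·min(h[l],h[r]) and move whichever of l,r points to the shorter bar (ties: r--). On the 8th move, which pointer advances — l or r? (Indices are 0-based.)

l

[0,9] min(15,20)*9=135 best=135 * → l++
[1,9] min(8,20)*8=64 best=135 → l++
[2,9] min(4,20)*7=28 best=135 → l++
[3,9] min(16,20)*6=96 best=135 → l++
[4,9] min(11,20)*5=55 best=135 → l++
[5,9] min(9,20)*4=36 best=135 → l++
[6,9] min(2,20)*3=6 best=135 → l++
[7,9] min(10,20)*2=20 best=135 → l++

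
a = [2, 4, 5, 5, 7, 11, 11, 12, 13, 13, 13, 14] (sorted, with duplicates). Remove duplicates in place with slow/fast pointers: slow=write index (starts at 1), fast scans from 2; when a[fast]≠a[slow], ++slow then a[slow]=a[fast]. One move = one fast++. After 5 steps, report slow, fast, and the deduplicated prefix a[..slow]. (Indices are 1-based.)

(s=1,f=2) a[fast]=4≠a[slow]=2 write a[2]=4 → slow++,fast++
(s=2,f=3) a[fast]=5≠a[slow]=4 write a[3]=5 → slow++,fast++
(s=3,f=4) a[fast]=5=a[slow] dup → fast++
(s=3,f=5) a[fast]=7≠a[slow]=5 write a[4]=7 → slow++,fast++
(s=4,f=6) a[fast]=11≠a[slow]=7 write a[5]=11 → slow++,fast++

slow=5, fast=7, prefix=[2, 4, 5, 7, 11]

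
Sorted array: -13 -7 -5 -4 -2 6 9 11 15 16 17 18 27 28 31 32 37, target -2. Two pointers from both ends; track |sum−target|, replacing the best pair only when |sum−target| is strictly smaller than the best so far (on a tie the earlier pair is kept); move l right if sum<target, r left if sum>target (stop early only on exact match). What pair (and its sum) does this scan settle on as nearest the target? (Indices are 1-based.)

l=1 r=17: -13+37=24 d=26 *, r--
l=1 r=16: -13+32=19 d=21 *, r--
l=1 r=15: -13+31=18 d=20 *, r--
l=1 r=14: -13+28=15 d=17 *, r--
l=1 r=13: -13+27=14 d=16 *, r--
l=1 r=12: -13+18=5 d=7 *, r--
l=1 r=11: -13+17=4 d=6 *, r--
l=1 r=10: -13+16=3 d=5 *, r--
l=1 r=9: -13+15=2 d=4 *, r--
l=1 r=8: -13+11=-2 d=0 *, stop

pair (-13, 11) with sum -2 (|Δ|=0)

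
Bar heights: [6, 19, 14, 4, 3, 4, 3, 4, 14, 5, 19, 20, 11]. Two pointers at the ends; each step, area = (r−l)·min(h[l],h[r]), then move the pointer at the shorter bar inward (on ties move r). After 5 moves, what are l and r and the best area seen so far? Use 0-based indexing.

l=0 r=12: min(6,11)*12=72 best=72 *, l++
l=1 r=12: min(19,11)*11=121 best=121 *, r--
l=1 r=11: min(19,20)*10=190 best=190 *, l++
l=2 r=11: min(14,20)*9=126 best=190, l++
l=3 r=11: min(4,20)*8=32 best=190, l++

l=4, r=11, best area=190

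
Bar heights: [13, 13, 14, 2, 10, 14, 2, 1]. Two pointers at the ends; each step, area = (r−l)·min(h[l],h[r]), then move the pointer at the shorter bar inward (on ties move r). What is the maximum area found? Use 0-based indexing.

l=0 r=7: min(13,1)*7=7 best=7 *, r--
l=0 r=6: min(13,2)*6=12 best=12 *, r--
l=0 r=5: min(13,14)*5=65 best=65 *, l++
l=1 r=5: min(13,14)*4=52 best=65, l++
l=2 r=5: min(14,14)*3=42 best=65, r--
l=2 r=4: min(14,10)*2=20 best=65, r--
l=2 r=3: min(14,2)*1=2 best=65, r--

max area = 65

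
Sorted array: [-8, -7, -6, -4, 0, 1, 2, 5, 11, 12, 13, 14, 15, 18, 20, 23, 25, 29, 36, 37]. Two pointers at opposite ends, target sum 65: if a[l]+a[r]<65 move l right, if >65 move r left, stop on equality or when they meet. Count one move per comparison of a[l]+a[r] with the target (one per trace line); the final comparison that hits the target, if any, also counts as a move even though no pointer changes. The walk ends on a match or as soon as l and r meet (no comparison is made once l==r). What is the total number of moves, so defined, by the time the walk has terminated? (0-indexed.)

19 moves

[0,19] -8+37=29 <65 → l++
[1,19] -7+37=30 <65 → l++
[2,19] -6+37=31 <65 → l++
[3,19] -4+37=33 <65 → l++
[4,19] 0+37=37 <65 → l++
[5,19] 1+37=38 <65 → l++
[6,19] 2+37=39 <65 → l++
[7,19] 5+37=42 <65 → l++
[8,19] 11+37=48 <65 → l++
[9,19] 12+37=49 <65 → l++
[10,19] 13+37=50 <65 → l++
[11,19] 14+37=51 <65 → l++
[12,19] 15+37=52 <65 → l++
[13,19] 18+37=55 <65 → l++
[14,19] 20+37=57 <65 → l++
[15,19] 23+37=60 <65 → l++
[16,19] 25+37=62 <65 → l++
[17,19] 29+37=66 >65 → r--
[17,18] 29+36=65 → found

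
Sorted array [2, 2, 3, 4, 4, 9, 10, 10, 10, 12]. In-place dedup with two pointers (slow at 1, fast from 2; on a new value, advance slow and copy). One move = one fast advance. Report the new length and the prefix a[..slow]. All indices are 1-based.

slow=1 fast=2: a[fast]=2=a[slow] dup, fast++
slow=1 fast=3: a[fast]=3≠a[slow]=2 write a[2]=3, slow++,fast++
slow=2 fast=4: a[fast]=4≠a[slow]=3 write a[3]=4, slow++,fast++
slow=3 fast=5: a[fast]=4=a[slow] dup, fast++
slow=3 fast=6: a[fast]=9≠a[slow]=4 write a[4]=9, slow++,fast++
slow=4 fast=7: a[fast]=10≠a[slow]=9 write a[5]=10, slow++,fast++
slow=5 fast=8: a[fast]=10=a[slow] dup, fast++
slow=5 fast=9: a[fast]=10=a[slow] dup, fast++
slow=5 fast=10: a[fast]=12≠a[slow]=10 write a[6]=12, slow++,fast++

length 6; prefix = [2, 3, 4, 9, 10, 12]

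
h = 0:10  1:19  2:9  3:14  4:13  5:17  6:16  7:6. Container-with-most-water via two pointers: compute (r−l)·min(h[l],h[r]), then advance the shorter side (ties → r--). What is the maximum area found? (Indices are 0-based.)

max area = 80

l=0 r=7: min(10,6)*7=42 best=42 *, r--
l=0 r=6: min(10,16)*6=60 best=60 *, l++
l=1 r=6: min(19,16)*5=80 best=80 *, r--
l=1 r=5: min(19,17)*4=68 best=80, r--
l=1 r=4: min(19,13)*3=39 best=80, r--
l=1 r=3: min(19,14)*2=28 best=80, r--
l=1 r=2: min(19,9)*1=9 best=80, r--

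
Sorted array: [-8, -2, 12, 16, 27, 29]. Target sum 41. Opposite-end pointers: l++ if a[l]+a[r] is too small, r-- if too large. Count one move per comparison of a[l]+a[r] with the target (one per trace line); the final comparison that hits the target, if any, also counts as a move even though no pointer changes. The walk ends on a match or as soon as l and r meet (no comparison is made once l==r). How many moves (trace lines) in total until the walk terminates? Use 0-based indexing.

3 moves

l=0 r=5: -8+29=21 <41, l++
l=1 r=5: -2+29=27 <41, l++
l=2 r=5: 12+29=41, found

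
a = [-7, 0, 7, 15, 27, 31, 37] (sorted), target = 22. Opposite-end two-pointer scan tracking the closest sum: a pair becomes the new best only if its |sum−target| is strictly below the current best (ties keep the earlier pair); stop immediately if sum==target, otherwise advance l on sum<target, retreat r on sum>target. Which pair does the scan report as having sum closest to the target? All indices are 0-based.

pair (7, 15) with sum 22 (|Δ|=0)

l=0 r=6: -7+37=30 d=8 *, r--
l=0 r=5: -7+31=24 d=2 *, r--
l=0 r=4: -7+27=20 d=2, l++
l=1 r=4: 0+27=27 d=5, r--
l=1 r=3: 0+15=15 d=7, l++
l=2 r=3: 7+15=22 d=0 *, stop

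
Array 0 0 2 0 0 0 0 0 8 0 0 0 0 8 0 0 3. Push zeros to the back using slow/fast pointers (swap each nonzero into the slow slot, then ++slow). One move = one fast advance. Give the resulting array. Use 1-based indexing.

slow=1 fast=1: a[fast]=0, fast++
slow=1 fast=2: a[fast]=0, fast++
slow=1 fast=3: a[fast]=2≠0 swap→a[1]=2, slow++,fast++
slow=2 fast=4: a[fast]=0, fast++
slow=2 fast=5: a[fast]=0, fast++
slow=2 fast=6: a[fast]=0, fast++
slow=2 fast=7: a[fast]=0, fast++
slow=2 fast=8: a[fast]=0, fast++
slow=2 fast=9: a[fast]=8≠0 swap→a[2]=8, slow++,fast++
slow=3 fast=10: a[fast]=0, fast++
slow=3 fast=11: a[fast]=0, fast++
slow=3 fast=12: a[fast]=0, fast++
slow=3 fast=13: a[fast]=0, fast++
slow=3 fast=14: a[fast]=8≠0 swap→a[3]=8, slow++,fast++
slow=4 fast=15: a[fast]=0, fast++
slow=4 fast=16: a[fast]=0, fast++
slow=4 fast=17: a[fast]=3≠0 swap→a[4]=3, slow++,fast++

[2, 8, 8, 3, 0, 0, 0, 0, 0, 0, 0, 0, 0, 0, 0, 0, 0]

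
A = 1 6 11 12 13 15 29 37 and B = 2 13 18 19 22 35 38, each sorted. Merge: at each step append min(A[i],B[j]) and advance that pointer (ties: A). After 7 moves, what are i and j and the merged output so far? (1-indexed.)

i=6, j=3, merged so far=[1, 2, 6, 11, 12, 13, 13]

i=1 j=1: A[i]=1<=B[j]=2 take 1, i++
i=2 j=1: A[i]=6>B[j]=2 take 2, j++
i=2 j=2: A[i]=6<=B[j]=13 take 6, i++
i=3 j=2: A[i]=11<=B[j]=13 take 11, i++
i=4 j=2: A[i]=12<=B[j]=13 take 12, i++
i=5 j=2: A[i]=13<=B[j]=13 take 13, i++
i=6 j=2: A[i]=15>B[j]=13 take 13, j++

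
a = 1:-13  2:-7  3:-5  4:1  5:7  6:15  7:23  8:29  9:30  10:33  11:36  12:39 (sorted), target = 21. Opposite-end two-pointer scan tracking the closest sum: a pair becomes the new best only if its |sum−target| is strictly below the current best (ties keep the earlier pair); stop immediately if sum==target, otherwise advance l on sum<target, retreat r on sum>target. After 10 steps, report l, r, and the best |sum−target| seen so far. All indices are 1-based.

[1,12] -13+39=26 d=5 * → r--
[1,11] -13+36=23 d=2 * → r--
[1,10] -13+33=20 d=1 * → l++
[2,10] -7+33=26 d=5 → r--
[2,9] -7+30=23 d=2 → r--
[2,8] -7+29=22 d=1 → r--
[2,7] -7+23=16 d=5 → l++
[3,7] -5+23=18 d=3 → l++
[4,7] 1+23=24 d=3 → r--
[4,6] 1+15=16 d=5 → l++

l=5, r=6, best |Δ|=1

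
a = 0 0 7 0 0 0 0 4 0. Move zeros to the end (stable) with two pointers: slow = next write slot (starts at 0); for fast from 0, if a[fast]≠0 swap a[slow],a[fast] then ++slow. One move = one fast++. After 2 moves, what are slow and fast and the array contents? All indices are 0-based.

slow=0, fast=2, a=[0, 0, 7, 0, 0, 0, 0, 4, 0]

slow=0 fast=0: a[fast]=0, fast++
slow=0 fast=1: a[fast]=0, fast++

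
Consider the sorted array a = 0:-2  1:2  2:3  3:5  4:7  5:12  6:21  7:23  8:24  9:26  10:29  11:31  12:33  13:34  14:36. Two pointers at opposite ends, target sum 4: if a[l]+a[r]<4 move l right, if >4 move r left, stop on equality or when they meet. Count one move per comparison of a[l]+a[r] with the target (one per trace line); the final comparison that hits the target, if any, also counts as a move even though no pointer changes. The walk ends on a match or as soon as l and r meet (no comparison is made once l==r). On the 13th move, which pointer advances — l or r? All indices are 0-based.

[0,14] -2+36=34 >4 → r--
[0,13] -2+34=32 >4 → r--
[0,12] -2+33=31 >4 → r--
[0,11] -2+31=29 >4 → r--
[0,10] -2+29=27 >4 → r--
[0,9] -2+26=24 >4 → r--
[0,8] -2+24=22 >4 → r--
[0,7] -2+23=21 >4 → r--
[0,6] -2+21=19 >4 → r--
[0,5] -2+12=10 >4 → r--
[0,4] -2+7=5 >4 → r--
[0,3] -2+5=3 <4 → l++
[1,3] 2+5=7 >4 → r--

r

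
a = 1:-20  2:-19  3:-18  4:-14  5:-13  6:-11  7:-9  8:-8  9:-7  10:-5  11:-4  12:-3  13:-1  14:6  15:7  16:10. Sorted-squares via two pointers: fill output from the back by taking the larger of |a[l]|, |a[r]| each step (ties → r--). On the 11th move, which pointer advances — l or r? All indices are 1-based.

[1,16] |-20|>|10| out[16]=400 → l++
[2,16] |-19|>|10| out[15]=361 → l++
[3,16] |-18|>|10| out[14]=324 → l++
[4,16] |-14|>|10| out[13]=196 → l++
[5,16] |-13|>|10| out[12]=169 → l++
[6,16] |-11|>|10| out[11]=121 → l++
[7,16] |-9|<=|10| out[10]=100 → r--
[7,15] |-9|>|7| out[9]=81 → l++
[8,15] |-8|>|7| out[8]=64 → l++
[9,15] |-7|<=|7| out[7]=49 → r--
[9,14] |-7|>|6| out[6]=49 → l++

l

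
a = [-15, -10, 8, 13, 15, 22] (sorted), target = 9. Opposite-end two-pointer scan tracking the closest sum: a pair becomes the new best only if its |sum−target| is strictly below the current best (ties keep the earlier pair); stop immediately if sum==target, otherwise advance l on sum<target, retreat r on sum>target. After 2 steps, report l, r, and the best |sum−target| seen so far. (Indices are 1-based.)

l=2, r=5, best |Δ|=2

[1,6] -15+22=7 d=2 * → l++
[2,6] -10+22=12 d=3 → r--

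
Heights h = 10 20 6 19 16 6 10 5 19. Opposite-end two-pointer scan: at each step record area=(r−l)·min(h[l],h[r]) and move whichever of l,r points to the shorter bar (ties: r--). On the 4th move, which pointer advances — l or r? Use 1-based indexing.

r

[1,9] min(10,19)*8=80 best=80 * → l++
[2,9] min(20,19)*7=133 best=133 * → r--
[2,8] min(20,5)*6=30 best=133 → r--
[2,7] min(20,10)*5=50 best=133 → r--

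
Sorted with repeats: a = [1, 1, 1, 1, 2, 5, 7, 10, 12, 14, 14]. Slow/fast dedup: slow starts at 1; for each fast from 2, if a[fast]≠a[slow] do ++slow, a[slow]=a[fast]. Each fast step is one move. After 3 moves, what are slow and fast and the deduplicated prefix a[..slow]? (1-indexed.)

slow=1, fast=5, prefix=[1]

(s=1,f=2) a[fast]=1=a[slow] dup → fast++
(s=1,f=3) a[fast]=1=a[slow] dup → fast++
(s=1,f=4) a[fast]=1=a[slow] dup → fast++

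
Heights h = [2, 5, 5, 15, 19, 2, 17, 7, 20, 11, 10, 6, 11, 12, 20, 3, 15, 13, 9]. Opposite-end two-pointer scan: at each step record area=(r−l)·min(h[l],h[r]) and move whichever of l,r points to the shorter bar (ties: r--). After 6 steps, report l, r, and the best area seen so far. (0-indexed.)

l=3, r=15, best area=195

l=0 r=18: min(2,9)*18=36 best=36 *, l++
l=1 r=18: min(5,9)*17=85 best=85 *, l++
l=2 r=18: min(5,9)*16=80 best=85, l++
l=3 r=18: min(15,9)*15=135 best=135 *, r--
l=3 r=17: min(15,13)*14=182 best=182 *, r--
l=3 r=16: min(15,15)*13=195 best=195 *, r--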